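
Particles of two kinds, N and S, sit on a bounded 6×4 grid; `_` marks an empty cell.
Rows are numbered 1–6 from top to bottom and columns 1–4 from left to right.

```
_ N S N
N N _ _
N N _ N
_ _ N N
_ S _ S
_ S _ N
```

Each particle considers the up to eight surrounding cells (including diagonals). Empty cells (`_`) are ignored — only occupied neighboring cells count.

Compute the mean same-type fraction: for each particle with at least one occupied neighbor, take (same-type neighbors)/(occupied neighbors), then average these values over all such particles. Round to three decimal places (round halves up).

(1,2)N 2/3
(1,3)S 0/3
(1,4)N 0/1
(2,1)N 4/4
(2,2)N 4/5
(3,1)N 3/3
(3,2)N 4/4
(3,4)N 2/2
(4,3)N 3/5
(4,4)N 2/3
(5,2)S 1/2
(5,4)S 0/3
(6,2)S 1/1
(6,4)N 0/1
Sum over 14 particles: 2/3 + 0/3 + 0/1 + 4/4 + 4/5 + 3/3 + 4/4 + 2/2 + 3/5 + 2/3 + 1/2 + 0/3 + 1/1 + 0/1 = 247/30; mean = 247/30 ÷ 14 = 247/420 = 0.588095… → 0.588.

0.588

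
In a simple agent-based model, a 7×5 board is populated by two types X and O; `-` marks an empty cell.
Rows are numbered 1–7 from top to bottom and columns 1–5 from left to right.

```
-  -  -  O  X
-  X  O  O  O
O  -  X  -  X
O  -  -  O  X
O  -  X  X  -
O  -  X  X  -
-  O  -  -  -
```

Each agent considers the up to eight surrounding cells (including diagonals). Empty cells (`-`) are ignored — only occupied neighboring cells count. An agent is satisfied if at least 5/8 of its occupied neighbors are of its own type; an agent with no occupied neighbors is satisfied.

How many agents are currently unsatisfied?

10

(1,4)O 3/4 ok
(1,5)X 0/3 unhappy
(2,2)X 1/3 unhappy
(2,3)O 2/4 unhappy
(2,4)O 3/6 unhappy
(2,5)O 2/4 unhappy
(3,1)O 1/2 unhappy
(3,3)X 1/4 unhappy
(3,5)X 1/4 unhappy
(4,1)O 2/2 ok
(4,4)O 0/5 unhappy
(4,5)X 2/3 ok
(5,1)O 2/2 ok
(5,3)X 3/4 ok
(5,4)X 4/5 ok
(6,1)O 2/2 ok
(6,3)X 3/4 ok
(6,4)X 3/3 ok
(7,2)O 1/2 unhappy
Unsatisfied: (1,5), (2,2), (2,3), (2,4), (2,5), (3,1), (3,3), (3,5), (4,4), (7,2) — 10 in total.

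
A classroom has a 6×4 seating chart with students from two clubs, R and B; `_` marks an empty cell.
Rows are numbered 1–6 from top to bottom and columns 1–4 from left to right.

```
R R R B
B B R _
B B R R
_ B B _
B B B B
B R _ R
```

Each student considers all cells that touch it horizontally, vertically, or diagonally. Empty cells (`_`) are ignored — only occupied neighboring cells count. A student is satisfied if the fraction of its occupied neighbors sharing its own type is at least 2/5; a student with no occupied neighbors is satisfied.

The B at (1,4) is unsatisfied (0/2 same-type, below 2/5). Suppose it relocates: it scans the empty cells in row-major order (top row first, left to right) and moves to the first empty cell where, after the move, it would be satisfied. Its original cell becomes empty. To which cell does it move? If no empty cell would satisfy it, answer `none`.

(4,1)

Vacating (1,4). Empty cells in order:
  (2,4): 0/4 same-type → still unsatisfied.
  (4,1): 5/5 same-type → satisfied — stop here.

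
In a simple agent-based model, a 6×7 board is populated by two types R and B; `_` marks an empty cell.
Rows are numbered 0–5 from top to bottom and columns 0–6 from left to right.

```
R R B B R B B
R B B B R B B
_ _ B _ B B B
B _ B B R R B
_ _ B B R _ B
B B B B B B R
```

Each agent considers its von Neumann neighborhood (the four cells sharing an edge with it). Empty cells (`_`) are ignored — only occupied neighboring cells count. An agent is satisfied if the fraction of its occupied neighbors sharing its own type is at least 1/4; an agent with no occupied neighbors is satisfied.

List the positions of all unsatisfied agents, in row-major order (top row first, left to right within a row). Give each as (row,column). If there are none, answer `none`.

Row 0: (0,0)R 2/2 ✓ · (0,1)R 1/3 ✓ · (0,2)B 2/3 ✓ · (0,3)B 2/3 ✓ · (0,4)R 1/3 ✓ · (0,5)B 2/3 ✓ · (0,6)B 2/2 ✓
Row 1: (1,0)R 1/2 ✓ · (1,1)B 1/3 ✓ · (1,2)B 4/4 ✓ · (1,3)B 2/3 ✓ · (1,4)R 1/4 ✓ · (1,5)B 3/4 ✓ · (1,6)B 3/3 ✓
Row 2: (2,2)B 2/2 ✓ · (2,4)B 1/3 ✓ · (2,5)B 3/4 ✓ · (2,6)B 3/3 ✓
Row 3: (3,0)B 0/0 ✓ · (3,2)B 3/3 ✓ · (3,3)B 2/3 ✓ · (3,4)R 2/4 ✓ · (3,5)R 1/3 ✓ · (3,6)B 2/3 ✓
Row 4: (4,2)B 3/3 ✓ · (4,3)B 3/4 ✓ · (4,4)R 1/3 ✓ · (4,6)B 1/2 ✓
Row 5: (5,0)B 1/1 ✓ · (5,1)B 2/2 ✓ · (5,2)B 3/3 ✓ · (5,3)B 3/3 ✓ · (5,4)B 2/3 ✓ · (5,5)B 1/2 ✓ · (5,6)R 0/2 ✗

(5,6)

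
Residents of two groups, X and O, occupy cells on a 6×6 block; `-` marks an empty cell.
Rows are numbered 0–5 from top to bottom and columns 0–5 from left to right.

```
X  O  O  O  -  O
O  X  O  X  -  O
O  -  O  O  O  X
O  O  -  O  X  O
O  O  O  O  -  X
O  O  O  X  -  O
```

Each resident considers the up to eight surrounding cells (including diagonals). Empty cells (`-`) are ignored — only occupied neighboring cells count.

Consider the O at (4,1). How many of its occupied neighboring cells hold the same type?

7

Occupied neighbors of (4,1): (3,0)=O, (3,1)=O, (4,0)=O, (4,2)=O, (5,0)=O, (5,1)=O, (5,2)=O.
Same type (O): 7 of 7.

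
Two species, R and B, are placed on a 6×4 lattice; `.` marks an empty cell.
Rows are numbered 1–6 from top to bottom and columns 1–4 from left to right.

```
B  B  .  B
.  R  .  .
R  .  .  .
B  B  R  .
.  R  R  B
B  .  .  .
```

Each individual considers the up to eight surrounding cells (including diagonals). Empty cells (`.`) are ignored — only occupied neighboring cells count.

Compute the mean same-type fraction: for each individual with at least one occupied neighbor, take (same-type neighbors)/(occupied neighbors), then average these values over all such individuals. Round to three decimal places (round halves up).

Row 1: (1,1)B 1/2 · (1,2)B 1/2 · (1,4)B — no occupied neighbors
Row 2: (2,2)R 1/3
Row 3: (3,1)R 1/3
Row 4: (4,1)B 1/3 · (4,2)B 1/5 · (4,3)R 2/4
Row 5: (5,2)R 2/5 · (5,3)R 2/4 · (5,4)B 0/2
Row 6: (6,1)B 0/1
Sum over 11 individuals: 1/2 + 1/2 + 1/3 + 1/3 + 1/3 + 1/5 + 2/4 + 2/5 + 2/4 + 0/2 + 0/1 = 18/5; mean = 18/5 ÷ 11 = 18/55 = 0.327272… → 0.327.

0.327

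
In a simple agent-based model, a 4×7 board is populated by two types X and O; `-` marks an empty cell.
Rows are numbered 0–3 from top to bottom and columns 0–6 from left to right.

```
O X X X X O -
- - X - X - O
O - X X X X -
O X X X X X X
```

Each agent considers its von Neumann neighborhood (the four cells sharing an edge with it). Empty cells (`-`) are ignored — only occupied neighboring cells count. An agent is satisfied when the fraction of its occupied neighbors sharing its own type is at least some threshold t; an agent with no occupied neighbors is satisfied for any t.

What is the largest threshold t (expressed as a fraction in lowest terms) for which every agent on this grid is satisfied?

0/1

Row 0: (0,0)O 0/1 · (0,1)X 1/2 · (0,2)X 3/3 · (0,3)X 2/2 · (0,4)X 2/3 · (0,5)O 0/1
Row 1: (1,2)X 2/2 · (1,4)X 2/2 · (1,6)O — no occupied neighbors
Row 2: (2,0)O 1/1 · (2,2)X 3/3 · (2,3)X 3/3 · (2,4)X 4/4 · (2,5)X 2/2
Row 3: (3,0)O 1/2 · (3,1)X 1/2 · (3,2)X 3/3 · (3,3)X 3/3 · (3,4)X 3/3 · (3,5)X 3/3 · (3,6)X 1/1
The smallest same-type fraction is 0/1 at (0,0), which reduces to 0/1. Any threshold above that leaves this agent unsatisfied.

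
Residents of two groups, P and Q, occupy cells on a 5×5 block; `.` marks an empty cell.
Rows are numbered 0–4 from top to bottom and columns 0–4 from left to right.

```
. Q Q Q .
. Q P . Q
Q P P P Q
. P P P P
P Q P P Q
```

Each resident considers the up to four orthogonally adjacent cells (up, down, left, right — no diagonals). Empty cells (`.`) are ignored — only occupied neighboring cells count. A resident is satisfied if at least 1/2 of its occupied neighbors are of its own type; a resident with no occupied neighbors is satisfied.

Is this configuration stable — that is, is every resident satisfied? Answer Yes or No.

(0,1)Q 2/2 ✓
(0,2)Q 2/3 ✓
(0,3)Q 1/1 ✓
(1,1)Q 1/3 ✗
(1,2)P 1/3 ✗
(1,4)Q 1/1 ✓
(2,0)Q 0/1 ✗
(2,1)P 2/4 ✓
(2,2)P 4/4 ✓
(2,3)P 2/3 ✓
(2,4)Q 1/3 ✗
(3,1)P 2/3 ✓
(3,2)P 4/4 ✓
(3,3)P 4/4 ✓
(3,4)P 1/3 ✗
(4,0)P 0/1 ✗
(4,1)Q 0/3 ✗
(4,2)P 2/3 ✓
(4,3)P 2/3 ✓
(4,4)Q 0/2 ✗
For instance (1,1) has only 1/3 same-type neighbors, below 1/2.

No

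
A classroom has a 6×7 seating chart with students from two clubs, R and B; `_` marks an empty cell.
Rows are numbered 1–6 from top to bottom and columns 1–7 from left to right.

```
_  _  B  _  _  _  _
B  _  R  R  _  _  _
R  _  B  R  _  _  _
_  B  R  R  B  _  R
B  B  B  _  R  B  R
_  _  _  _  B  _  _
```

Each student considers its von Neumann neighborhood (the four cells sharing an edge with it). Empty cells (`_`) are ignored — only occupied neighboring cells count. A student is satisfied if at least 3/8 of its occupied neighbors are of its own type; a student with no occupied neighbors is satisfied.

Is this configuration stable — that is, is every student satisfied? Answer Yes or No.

Row 1: (1,3)B 0/1 not
Row 2: (2,1)B 0/1 not · (2,3)R 1/3 not · (2,4)R 2/2 satisfied
Row 3: (3,1)R 0/1 not · (3,3)B 0/3 not · (3,4)R 2/3 satisfied
Row 4: (4,2)B 1/2 satisfied · (4,3)R 1/4 not · (4,4)R 2/3 satisfied · (4,5)B 0/2 not · (4,7)R 1/1 satisfied
Row 5: (5,1)B 1/1 satisfied · (5,2)B 3/3 satisfied · (5,3)B 1/2 satisfied · (5,5)R 0/3 not · (5,6)B 0/2 not · (5,7)R 1/2 satisfied
Row 6: (6,5)B 0/1 not
For instance (1,3) has only 0/1 same-type neighbors, below 3/8.

No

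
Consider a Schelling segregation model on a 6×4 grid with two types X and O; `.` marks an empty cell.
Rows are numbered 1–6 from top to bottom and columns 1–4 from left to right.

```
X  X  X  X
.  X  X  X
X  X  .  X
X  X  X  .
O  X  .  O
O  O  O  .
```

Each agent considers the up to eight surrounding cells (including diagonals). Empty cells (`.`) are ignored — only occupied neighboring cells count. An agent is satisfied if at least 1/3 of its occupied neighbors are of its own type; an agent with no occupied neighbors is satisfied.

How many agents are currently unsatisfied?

Row 1: (1,1)X 2/2 ✓ · (1,2)X 4/4 ✓ · (1,3)X 5/5 ✓ · (1,4)X 3/3 ✓
Row 2: (2,2)X 6/6 ✓ · (2,3)X 7/7 ✓ · (2,4)X 4/4 ✓
Row 3: (3,1)X 4/4 ✓ · (3,2)X 6/6 ✓ · (3,4)X 3/3 ✓
Row 4: (4,1)X 4/5 ✓ · (4,2)X 5/6 ✓ · (4,3)X 4/5 ✓
Row 5: (5,1)O 2/5 ✓ · (5,2)X 3/7 ✓ · (5,4)O 1/2 ✓
Row 6: (6,1)O 2/3 ✓ · (6,2)O 3/4 ✓ · (6,3)O 2/3 ✓
Every one meets the threshold.

0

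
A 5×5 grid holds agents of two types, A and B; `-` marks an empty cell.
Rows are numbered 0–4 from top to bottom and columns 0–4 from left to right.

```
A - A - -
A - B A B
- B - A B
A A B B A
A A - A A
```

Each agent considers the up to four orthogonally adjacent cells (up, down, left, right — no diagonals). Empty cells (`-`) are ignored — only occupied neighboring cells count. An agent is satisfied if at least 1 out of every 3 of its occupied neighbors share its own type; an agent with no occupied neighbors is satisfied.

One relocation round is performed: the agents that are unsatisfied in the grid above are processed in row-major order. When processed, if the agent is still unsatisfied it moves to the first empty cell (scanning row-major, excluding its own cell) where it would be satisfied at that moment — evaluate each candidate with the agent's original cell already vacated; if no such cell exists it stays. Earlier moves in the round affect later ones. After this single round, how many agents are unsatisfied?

Initially unsatisfied (in order): (0,2), (1,2), (2,1), (3,3).
  (0,2) → (0,1).
  (1,2) → (0,4).
  (2,1) → (0,3).
  (3,3) → (0,2).
Resulting grid:
A A B B B
A - - A B
- - - A B
A A B - A
A A - A A
Unsatisfied now: (3,2).

1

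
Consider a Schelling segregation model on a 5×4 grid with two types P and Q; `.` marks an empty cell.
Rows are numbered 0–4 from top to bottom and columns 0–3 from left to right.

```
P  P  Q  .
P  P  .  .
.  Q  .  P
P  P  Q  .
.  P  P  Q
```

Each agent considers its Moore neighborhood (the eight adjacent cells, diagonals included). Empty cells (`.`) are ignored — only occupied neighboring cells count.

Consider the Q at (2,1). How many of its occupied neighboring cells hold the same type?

Occupied neighbors of (2,1): (1,0)=P, (1,1)=P, (3,0)=P, (3,1)=P, (3,2)=Q.
Same type (Q): 1 of 5.

1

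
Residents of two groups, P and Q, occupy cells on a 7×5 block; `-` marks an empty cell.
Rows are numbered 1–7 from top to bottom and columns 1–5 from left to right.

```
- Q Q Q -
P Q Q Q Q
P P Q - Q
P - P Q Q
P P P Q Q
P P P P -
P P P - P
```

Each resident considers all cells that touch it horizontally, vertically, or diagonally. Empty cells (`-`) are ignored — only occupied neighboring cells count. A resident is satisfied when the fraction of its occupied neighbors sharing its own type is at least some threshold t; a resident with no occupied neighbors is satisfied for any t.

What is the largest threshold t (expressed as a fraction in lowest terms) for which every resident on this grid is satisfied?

3/7

(1,2)Q 3/4
(1,3)Q 5/5
(1,4)Q 4/4
(2,1)P 2/4
(2,2)Q 4/7
(2,3)Q 6/7
(2,4)Q 6/6
(2,5)Q 3/3
(3,1)P 3/4
(3,2)P 4/7
(3,3)Q 4/6
(3,5)Q 4/4
(4,1)P 4/4
(4,3)P 3/6
(4,4)Q 5/7
(4,5)Q 4/4
(5,1)P 4/4
(5,2)P 7/7
(5,3)P 5/7
(5,4)Q 3/7
(5,5)Q 3/4
(6,1)P 5/5
(6,2)P 8/8
(6,3)P 6/7
(6,4)P 4/6
(7,1)P 3/3
(7,2)P 5/5
(7,3)P 4/4
(7,5)P 1/1
The smallest same-type fraction is 3/7 at (5,4), which reduces to 3/7. Any threshold above that leaves this resident unsatisfied.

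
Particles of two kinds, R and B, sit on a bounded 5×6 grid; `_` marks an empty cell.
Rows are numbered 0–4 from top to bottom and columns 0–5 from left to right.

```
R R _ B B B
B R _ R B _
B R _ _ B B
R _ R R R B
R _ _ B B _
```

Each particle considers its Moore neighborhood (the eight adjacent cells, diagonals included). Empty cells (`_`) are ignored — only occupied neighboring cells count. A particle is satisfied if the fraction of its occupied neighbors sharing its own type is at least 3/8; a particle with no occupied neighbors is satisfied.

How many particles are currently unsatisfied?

Row 0: (0,0)R 2/3 ✓ · (0,1)R 2/3 ✓ · (0,3)B 2/3 ✓ · (0,4)B 3/4 ✓ · (0,5)B 2/2 ✓
Row 1: (1,0)B 1/5 ✗ · (1,1)R 3/5 ✓ · (1,3)R 0/4 ✗ · (1,4)B 5/6 ✓
Row 2: (2,0)B 1/4 ✗ · (2,1)R 3/5 ✓ · (2,4)B 3/6 ✓ · (2,5)B 3/4 ✓
Row 3: (3,0)R 2/3 ✓ · (3,2)R 2/3 ✓ · (3,3)R 2/5 ✓ · (3,4)R 1/6 ✗ · (3,5)B 3/4 ✓
Row 4: (4,0)R 1/1 ✓ · (4,3)B 1/4 ✗ · (4,4)B 2/4 ✓
Unsatisfied: (1,0), (1,3), (2,0), (3,4), (4,3) — 5 in total.

5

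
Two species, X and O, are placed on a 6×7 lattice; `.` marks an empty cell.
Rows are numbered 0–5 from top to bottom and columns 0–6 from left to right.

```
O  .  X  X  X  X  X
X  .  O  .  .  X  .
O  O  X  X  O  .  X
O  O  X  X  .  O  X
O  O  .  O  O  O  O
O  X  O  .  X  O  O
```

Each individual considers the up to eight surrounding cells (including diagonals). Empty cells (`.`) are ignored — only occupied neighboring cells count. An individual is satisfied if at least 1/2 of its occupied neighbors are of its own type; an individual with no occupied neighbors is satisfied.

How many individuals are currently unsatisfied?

9

Row 0: (0,0)O 0/1 not · (0,2)X 1/2 satisfied · (0,3)X 2/3 satisfied · (0,4)X 3/3 satisfied · (0,5)X 3/3 satisfied · (0,6)X 2/2 satisfied
Row 1: (1,0)X 0/3 not · (1,2)O 1/5 not · (1,5)X 4/5 satisfied
Row 2: (2,0)O 3/4 satisfied · (2,1)O 4/7 satisfied · (2,2)X 3/6 satisfied · (2,3)X 3/5 satisfied · (2,4)O 1/4 not · (2,6)X 2/3 satisfied
Row 3: (3,0)O 5/5 satisfied · (3,1)O 5/7 satisfied · (3,2)X 3/7 not · (3,3)X 3/6 satisfied · (3,5)O 4/6 satisfied · (3,6)X 1/4 not
Row 4: (4,0)O 4/5 satisfied · (4,1)O 5/7 satisfied · (4,3)O 2/5 not · (4,4)O 4/6 satisfied · (4,5)O 5/7 satisfied · (4,6)O 4/5 satisfied
Row 5: (5,0)O 2/3 satisfied · (5,1)X 0/4 not · (5,2)O 2/3 satisfied · (5,4)X 0/4 not · (5,5)O 4/5 satisfied · (5,6)O 3/3 satisfied
Unsatisfied: (0,0), (1,0), (1,2), (2,4), (3,2), (3,6), (4,3), (5,1), (5,4) — 9 in total.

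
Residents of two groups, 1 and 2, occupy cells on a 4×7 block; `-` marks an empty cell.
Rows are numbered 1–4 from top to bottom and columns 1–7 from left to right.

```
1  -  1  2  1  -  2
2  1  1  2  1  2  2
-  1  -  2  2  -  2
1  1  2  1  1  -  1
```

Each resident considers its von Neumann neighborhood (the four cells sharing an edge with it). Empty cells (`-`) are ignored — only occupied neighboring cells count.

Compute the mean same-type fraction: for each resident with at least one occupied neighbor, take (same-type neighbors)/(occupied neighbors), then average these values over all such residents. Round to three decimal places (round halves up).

Row 1: (1,1)1 0/1 · (1,3)1 1/2 · (1,4)2 1/3 · (1,5)1 1/2 · (1,7)2 1/1
Row 2: (2,1)2 0/2 · (2,2)1 2/3 · (2,3)1 2/3 · (2,4)2 2/4 · (2,5)1 1/4 · (2,6)2 1/2 · (2,7)2 3/3
Row 3: (3,2)1 2/2 · (3,4)2 2/3 · (3,5)2 1/3 · (3,7)2 1/2
Row 4: (4,1)1 1/1 · (4,2)1 2/3 · (4,3)2 0/2 · (4,4)1 1/3 · (4,5)1 1/2 · (4,7)1 0/1
Sum over 22 residents: 0/1 + 1/2 + 1/3 + 1/2 + 1/1 + 0/2 + 2/3 + 2/3 + 2/4 + 1/4 + 1/2 + 3/3 + 2/2 + 2/3 + 1/3 + 1/2 + 1/1 + 2/3 + 0/2 + 1/3 + 1/2 + 0/1 = 131/12; mean = 131/12 ÷ 22 = 131/264 = 0.496212… → 0.496.

0.496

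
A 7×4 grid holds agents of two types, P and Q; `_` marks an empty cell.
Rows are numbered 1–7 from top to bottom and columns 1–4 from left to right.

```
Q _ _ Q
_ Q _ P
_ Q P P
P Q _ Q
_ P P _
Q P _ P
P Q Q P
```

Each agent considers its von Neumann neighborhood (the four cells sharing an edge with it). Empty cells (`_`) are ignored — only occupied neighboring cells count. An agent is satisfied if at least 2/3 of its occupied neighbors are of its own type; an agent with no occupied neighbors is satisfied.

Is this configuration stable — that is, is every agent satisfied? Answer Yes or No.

Row 1: (1,1)Q 0/0 ok · (1,4)Q 0/1 unhappy
Row 2: (2,2)Q 1/1 ok · (2,4)P 1/2 unhappy
Row 3: (3,2)Q 2/3 ok · (3,3)P 1/2 unhappy · (3,4)P 2/3 ok
Row 4: (4,1)P 0/1 unhappy · (4,2)Q 1/3 unhappy · (4,4)Q 0/1 unhappy
Row 5: (5,2)P 2/3 ok · (5,3)P 1/1 ok
Row 6: (6,1)Q 0/2 unhappy · (6,2)P 1/3 unhappy · (6,4)P 1/1 ok
Row 7: (7,1)P 0/2 unhappy · (7,2)Q 1/3 unhappy · (7,3)Q 1/2 unhappy · (7,4)P 1/2 unhappy
For instance (1,4) has only 0/1 same-type neighbors, below 2/3.

No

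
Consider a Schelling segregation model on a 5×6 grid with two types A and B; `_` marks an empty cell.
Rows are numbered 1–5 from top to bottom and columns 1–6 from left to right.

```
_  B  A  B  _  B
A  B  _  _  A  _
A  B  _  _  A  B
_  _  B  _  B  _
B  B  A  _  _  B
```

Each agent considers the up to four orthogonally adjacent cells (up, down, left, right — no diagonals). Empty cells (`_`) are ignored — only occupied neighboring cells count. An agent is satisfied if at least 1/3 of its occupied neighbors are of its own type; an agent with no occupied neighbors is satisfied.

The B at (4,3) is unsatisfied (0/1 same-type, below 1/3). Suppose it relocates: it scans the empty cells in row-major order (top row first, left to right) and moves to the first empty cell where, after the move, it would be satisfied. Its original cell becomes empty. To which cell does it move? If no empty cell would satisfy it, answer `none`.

(1,1)

Vacating (4,3). Empty cells in order:
  (1,1): 1/2 same-type → satisfied — stop here.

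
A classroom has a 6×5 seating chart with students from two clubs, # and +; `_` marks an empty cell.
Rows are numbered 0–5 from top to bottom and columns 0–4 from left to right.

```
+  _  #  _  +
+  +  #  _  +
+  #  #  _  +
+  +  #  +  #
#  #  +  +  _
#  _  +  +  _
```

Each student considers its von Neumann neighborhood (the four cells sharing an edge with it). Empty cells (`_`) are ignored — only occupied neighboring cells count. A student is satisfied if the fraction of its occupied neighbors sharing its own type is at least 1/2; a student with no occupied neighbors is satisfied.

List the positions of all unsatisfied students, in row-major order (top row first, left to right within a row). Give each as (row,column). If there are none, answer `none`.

(1,1), (2,1), (3,1), (3,2), (3,3), (3,4), (4,1)

Row 0: (0,0)+ 1/1 ✓ · (0,2)# 1/1 ✓ · (0,4)+ 1/1 ✓
Row 1: (1,0)+ 3/3 ✓ · (1,1)+ 1/3 ✗ · (1,2)# 2/3 ✓ · (1,4)+ 2/2 ✓
Row 2: (2,0)+ 2/3 ✓ · (2,1)# 1/4 ✗ · (2,2)# 3/3 ✓ · (2,4)+ 1/2 ✓
Row 3: (3,0)+ 2/3 ✓ · (3,1)+ 1/4 ✗ · (3,2)# 1/4 ✗ · (3,3)+ 1/3 ✗ · (3,4)# 0/2 ✗
Row 4: (4,0)# 2/3 ✓ · (4,1)# 1/3 ✗ · (4,2)+ 2/4 ✓ · (4,3)+ 3/3 ✓
Row 5: (5,0)# 1/1 ✓ · (5,2)+ 2/2 ✓ · (5,3)+ 2/2 ✓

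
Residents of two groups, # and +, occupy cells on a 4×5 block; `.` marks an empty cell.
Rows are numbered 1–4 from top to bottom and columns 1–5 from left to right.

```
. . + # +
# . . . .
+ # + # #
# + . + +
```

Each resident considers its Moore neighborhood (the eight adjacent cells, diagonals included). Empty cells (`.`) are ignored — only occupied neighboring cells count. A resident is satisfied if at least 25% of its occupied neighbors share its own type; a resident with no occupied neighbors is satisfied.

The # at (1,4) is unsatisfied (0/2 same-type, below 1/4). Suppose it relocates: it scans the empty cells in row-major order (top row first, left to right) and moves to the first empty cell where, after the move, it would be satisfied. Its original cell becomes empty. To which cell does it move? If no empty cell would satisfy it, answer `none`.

(1,1)

Vacating (1,4). Empty cells in order:
  (1,1): 1/1 same-type → satisfied — stop here.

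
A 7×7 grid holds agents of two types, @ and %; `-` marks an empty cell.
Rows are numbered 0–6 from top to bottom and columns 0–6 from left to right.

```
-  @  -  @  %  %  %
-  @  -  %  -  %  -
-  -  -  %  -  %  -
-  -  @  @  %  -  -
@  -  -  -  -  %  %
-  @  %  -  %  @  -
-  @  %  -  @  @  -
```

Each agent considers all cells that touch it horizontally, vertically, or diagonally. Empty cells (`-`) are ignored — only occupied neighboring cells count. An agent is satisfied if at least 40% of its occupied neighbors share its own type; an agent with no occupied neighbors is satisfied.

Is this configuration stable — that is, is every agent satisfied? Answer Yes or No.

No

(0,1)@ 1/1 ✓
(0,3)@ 0/2 ✗
(0,4)% 3/4 ✓
(0,5)% 3/3 ✓
(0,6)% 2/2 ✓
(1,1)@ 1/1 ✓
(1,3)% 2/3 ✓
(1,5)% 4/4 ✓
(2,3)% 2/4 ✓
(2,5)% 2/2 ✓
(3,2)@ 1/2 ✓
(3,3)@ 1/3 ✗
(3,4)% 3/4 ✓
(4,0)@ 1/1 ✓
(4,5)% 3/4 ✓
(4,6)% 1/2 ✓
(5,1)@ 2/4 ✓
(5,2)% 1/3 ✗
(5,4)% 1/4 ✗
(5,5)@ 2/5 ✓
(6,1)@ 1/3 ✗
(6,2)% 1/3 ✗
(6,4)@ 2/3 ✓
(6,5)@ 2/3 ✓
For instance (0,3) has only 0/2 same-type neighbors, below 2/5.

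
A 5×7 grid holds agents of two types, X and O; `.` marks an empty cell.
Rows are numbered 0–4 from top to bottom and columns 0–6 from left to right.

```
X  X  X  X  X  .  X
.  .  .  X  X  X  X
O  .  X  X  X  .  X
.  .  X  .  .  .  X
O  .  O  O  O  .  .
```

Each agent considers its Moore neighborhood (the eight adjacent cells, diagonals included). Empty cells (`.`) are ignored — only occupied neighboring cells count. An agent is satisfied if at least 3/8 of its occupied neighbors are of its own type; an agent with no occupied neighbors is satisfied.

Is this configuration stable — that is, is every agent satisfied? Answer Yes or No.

Row 0: (0,0)X 1/1 ok · (0,1)X 2/2 ok · (0,2)X 3/3 ok · (0,3)X 4/4 ok · (0,4)X 4/4 ok · (0,6)X 2/2 ok
Row 1: (1,3)X 7/7 ok · (1,4)X 6/6 ok · (1,5)X 6/6 ok · (1,6)X 3/3 ok
Row 2: (2,0)O 0/0 ok · (2,2)X 3/3 ok · (2,3)X 5/5 ok · (2,4)X 4/4 ok · (2,6)X 3/3 ok
Row 3: (3,2)X 2/4 ok · (3,6)X 1/1 ok
Row 4: (4,0)O 0/0 ok · (4,2)O 1/2 ok · (4,3)O 2/3 ok · (4,4)O 1/1 ok
All meet the threshold, so the configuration is stable.

Yes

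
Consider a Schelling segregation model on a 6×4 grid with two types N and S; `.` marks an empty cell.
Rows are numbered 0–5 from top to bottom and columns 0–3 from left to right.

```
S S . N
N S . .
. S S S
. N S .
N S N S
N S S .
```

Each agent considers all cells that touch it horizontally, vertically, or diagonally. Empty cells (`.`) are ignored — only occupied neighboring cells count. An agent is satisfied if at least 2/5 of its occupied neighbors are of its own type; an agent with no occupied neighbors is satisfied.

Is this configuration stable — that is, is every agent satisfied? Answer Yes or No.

Row 0: (0,0)S 2/3 ✓ · (0,1)S 2/3 ✓ · (0,3)N 0/0 ✓
Row 1: (1,0)N 0/4 ✗ · (1,1)S 4/5 ✓
Row 2: (2,1)S 3/5 ✓ · (2,2)S 4/5 ✓ · (2,3)S 2/2 ✓
Row 3: (3,1)N 2/6 ✗ · (3,2)S 5/7 ✓
Row 4: (4,0)N 2/4 ✓ · (4,1)S 3/7 ✓ · (4,2)N 1/6 ✗ · (4,3)S 2/3 ✓
Row 5: (5,0)N 1/3 ✗ · (5,1)S 2/5 ✓ · (5,2)S 3/4 ✓
For instance (1,0) has only 0/4 same-type neighbors, below 2/5.

No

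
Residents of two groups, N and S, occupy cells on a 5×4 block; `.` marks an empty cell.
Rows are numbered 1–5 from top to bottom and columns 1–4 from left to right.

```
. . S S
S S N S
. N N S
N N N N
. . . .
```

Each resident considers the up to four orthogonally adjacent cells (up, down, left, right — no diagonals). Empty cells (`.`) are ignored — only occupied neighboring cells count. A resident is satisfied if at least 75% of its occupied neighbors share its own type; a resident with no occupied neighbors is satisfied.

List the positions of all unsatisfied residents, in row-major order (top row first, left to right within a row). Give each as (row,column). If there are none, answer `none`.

(1,3)S 1/2 ✗
(1,4)S 2/2 ✓
(2,1)S 1/1 ✓
(2,2)S 1/3 ✗
(2,3)N 1/4 ✗
(2,4)S 2/3 ✗
(3,2)N 2/3 ✗
(3,3)N 3/4 ✓
(3,4)S 1/3 ✗
(4,1)N 1/1 ✓
(4,2)N 3/3 ✓
(4,3)N 3/3 ✓
(4,4)N 1/2 ✗

(1,3), (2,2), (2,3), (2,4), (3,2), (3,4), (4,4)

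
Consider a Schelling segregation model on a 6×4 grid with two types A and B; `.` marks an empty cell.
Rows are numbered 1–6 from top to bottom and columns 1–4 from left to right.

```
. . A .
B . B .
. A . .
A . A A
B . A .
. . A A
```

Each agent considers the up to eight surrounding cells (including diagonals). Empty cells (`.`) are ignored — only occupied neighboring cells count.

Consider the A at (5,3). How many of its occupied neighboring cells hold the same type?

4

Occupied neighbors of (5,3): (4,3)=A, (4,4)=A, (6,3)=A, (6,4)=A.
Same type (A): 4 of 4.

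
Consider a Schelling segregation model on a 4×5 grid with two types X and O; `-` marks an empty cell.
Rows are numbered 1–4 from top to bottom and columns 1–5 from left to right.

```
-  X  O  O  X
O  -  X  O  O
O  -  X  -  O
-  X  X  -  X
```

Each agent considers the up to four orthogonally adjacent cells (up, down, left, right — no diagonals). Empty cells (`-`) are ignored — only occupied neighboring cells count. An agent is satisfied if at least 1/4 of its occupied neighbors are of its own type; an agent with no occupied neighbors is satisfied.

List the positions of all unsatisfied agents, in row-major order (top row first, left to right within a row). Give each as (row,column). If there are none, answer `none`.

(1,2), (1,5), (4,5)

(1,2)X 0/1 ✗
(1,3)O 1/3 ✓
(1,4)O 2/3 ✓
(1,5)X 0/2 ✗
(2,1)O 1/1 ✓
(2,3)X 1/3 ✓
(2,4)O 2/3 ✓
(2,5)O 2/3 ✓
(3,1)O 1/1 ✓
(3,3)X 2/2 ✓
(3,5)O 1/2 ✓
(4,2)X 1/1 ✓
(4,3)X 2/2 ✓
(4,5)X 0/1 ✗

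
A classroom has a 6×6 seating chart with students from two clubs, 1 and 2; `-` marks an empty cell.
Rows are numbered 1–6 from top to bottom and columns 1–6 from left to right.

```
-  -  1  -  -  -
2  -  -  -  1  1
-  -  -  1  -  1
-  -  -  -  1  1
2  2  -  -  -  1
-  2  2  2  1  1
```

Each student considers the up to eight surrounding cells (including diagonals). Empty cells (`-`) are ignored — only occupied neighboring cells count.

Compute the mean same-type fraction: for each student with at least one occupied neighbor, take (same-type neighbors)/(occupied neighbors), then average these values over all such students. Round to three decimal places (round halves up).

0.940

Row 1: (1,3)1 — no occupied neighbors
Row 2: (2,1)2 — no occupied neighbors · (2,5)1 3/3 · (2,6)1 2/2
Row 3: (3,4)1 2/2 · (3,6)1 4/4
Row 4: (4,5)1 4/4 · (4,6)1 3/3
Row 5: (5,1)2 2/2 · (5,2)2 3/3 · (5,6)1 4/4
Row 6: (6,2)2 3/3 · (6,3)2 3/3 · (6,4)2 1/2 · (6,5)1 2/3 · (6,6)1 2/2
Sum over 14 students: 3/3 + 2/2 + 2/2 + 4/4 + 4/4 + 3/3 + 2/2 + 3/3 + 4/4 + 3/3 + 3/3 + 1/2 + 2/3 + 2/2 = 79/6; mean = 79/6 ÷ 14 = 79/84 = 0.940476… → 0.940.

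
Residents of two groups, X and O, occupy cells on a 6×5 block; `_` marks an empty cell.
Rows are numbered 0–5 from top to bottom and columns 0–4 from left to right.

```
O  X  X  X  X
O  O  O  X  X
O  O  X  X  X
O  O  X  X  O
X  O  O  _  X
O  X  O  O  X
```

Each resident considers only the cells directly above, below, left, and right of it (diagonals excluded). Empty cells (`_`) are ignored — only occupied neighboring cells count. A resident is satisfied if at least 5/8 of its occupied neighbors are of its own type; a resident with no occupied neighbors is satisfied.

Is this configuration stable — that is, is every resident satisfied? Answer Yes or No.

No

(0,0)O 1/2 not
(0,1)X 1/3 not
(0,2)X 2/3 satisfied
(0,3)X 3/3 satisfied
(0,4)X 2/2 satisfied
(1,0)O 3/3 satisfied
(1,1)O 3/4 satisfied
(1,2)O 1/4 not
(1,3)X 3/4 satisfied
(1,4)X 3/3 satisfied
(2,0)O 3/3 satisfied
(2,1)O 3/4 satisfied
(2,2)X 2/4 not
(2,3)X 4/4 satisfied
(2,4)X 2/3 satisfied
(3,0)O 2/3 satisfied
(3,1)O 3/4 satisfied
(3,2)X 2/4 not
(3,3)X 2/3 satisfied
(3,4)O 0/3 not
(4,0)X 0/3 not
(4,1)O 2/4 not
(4,2)O 2/3 satisfied
(4,4)X 1/2 not
(5,0)O 0/2 not
(5,1)X 0/3 not
(5,2)O 2/3 satisfied
(5,3)O 1/2 not
(5,4)X 1/2 not
For instance (0,0) has only 1/2 same-type neighbors, below 5/8.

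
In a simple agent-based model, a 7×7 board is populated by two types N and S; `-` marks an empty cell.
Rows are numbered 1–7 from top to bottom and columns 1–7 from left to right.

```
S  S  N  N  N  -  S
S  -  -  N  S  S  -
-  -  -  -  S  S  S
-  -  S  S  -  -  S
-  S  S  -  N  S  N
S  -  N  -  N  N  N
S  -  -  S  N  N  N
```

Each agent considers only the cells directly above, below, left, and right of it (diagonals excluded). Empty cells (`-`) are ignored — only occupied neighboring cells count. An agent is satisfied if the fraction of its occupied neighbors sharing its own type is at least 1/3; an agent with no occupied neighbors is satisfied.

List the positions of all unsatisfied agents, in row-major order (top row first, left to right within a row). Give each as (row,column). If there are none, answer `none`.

(5,6), (6,3), (7,4)

Row 1: (1,1)S 2/2 ok · (1,2)S 1/2 ok · (1,3)N 1/2 ok · (1,4)N 3/3 ok · (1,5)N 1/2 ok · (1,7)S 0/0 ok
Row 2: (2,1)S 1/1 ok · (2,4)N 1/2 ok · (2,5)S 2/4 ok · (2,6)S 2/2 ok
Row 3: (3,5)S 2/2 ok · (3,6)S 3/3 ok · (3,7)S 2/2 ok
Row 4: (4,3)S 2/2 ok · (4,4)S 1/1 ok · (4,7)S 1/2 ok
Row 5: (5,2)S 1/1 ok · (5,3)S 2/3 ok · (5,5)N 1/2 ok · (5,6)S 0/3 unhappy · (5,7)N 1/3 ok
Row 6: (6,1)S 1/1 ok · (6,3)N 0/1 unhappy · (6,5)N 3/3 ok · (6,6)N 3/4 ok · (6,7)N 3/3 ok
Row 7: (7,1)S 1/1 ok · (7,4)S 0/1 unhappy · (7,5)N 2/3 ok · (7,6)N 3/3 ok · (7,7)N 2/2 ok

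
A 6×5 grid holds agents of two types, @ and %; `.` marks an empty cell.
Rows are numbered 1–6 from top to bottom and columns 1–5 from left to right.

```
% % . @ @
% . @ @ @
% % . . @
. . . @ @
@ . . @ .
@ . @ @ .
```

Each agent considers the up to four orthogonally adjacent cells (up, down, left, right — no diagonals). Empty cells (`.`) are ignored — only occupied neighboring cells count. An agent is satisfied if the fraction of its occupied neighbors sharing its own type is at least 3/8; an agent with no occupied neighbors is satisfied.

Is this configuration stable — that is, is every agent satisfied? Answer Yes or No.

Yes

Row 1: (1,1)% 2/2 ✓ · (1,2)% 1/1 ✓ · (1,4)@ 2/2 ✓ · (1,5)@ 2/2 ✓
Row 2: (2,1)% 2/2 ✓ · (2,3)@ 1/1 ✓ · (2,4)@ 3/3 ✓ · (2,5)@ 3/3 ✓
Row 3: (3,1)% 2/2 ✓ · (3,2)% 1/1 ✓ · (3,5)@ 2/2 ✓
Row 4: (4,4)@ 2/2 ✓ · (4,5)@ 2/2 ✓
Row 5: (5,1)@ 1/1 ✓ · (5,4)@ 2/2 ✓
Row 6: (6,1)@ 1/1 ✓ · (6,3)@ 1/1 ✓ · (6,4)@ 2/2 ✓
All meet the threshold, so the configuration is stable.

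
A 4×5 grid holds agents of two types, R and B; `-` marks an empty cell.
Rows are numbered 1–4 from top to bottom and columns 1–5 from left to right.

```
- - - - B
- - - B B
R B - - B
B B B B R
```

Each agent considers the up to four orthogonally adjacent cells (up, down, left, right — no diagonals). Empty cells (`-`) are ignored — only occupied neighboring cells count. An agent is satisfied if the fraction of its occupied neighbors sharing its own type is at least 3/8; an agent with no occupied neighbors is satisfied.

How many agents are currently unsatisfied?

2

(1,5)B 1/1 satisfied
(2,4)B 1/1 satisfied
(2,5)B 3/3 satisfied
(3,1)R 0/2 not
(3,2)B 1/2 satisfied
(3,5)B 1/2 satisfied
(4,1)B 1/2 satisfied
(4,2)B 3/3 satisfied
(4,3)B 2/2 satisfied
(4,4)B 1/2 satisfied
(4,5)R 0/2 not
Unsatisfied: (3,1), (4,5) — 2 in total.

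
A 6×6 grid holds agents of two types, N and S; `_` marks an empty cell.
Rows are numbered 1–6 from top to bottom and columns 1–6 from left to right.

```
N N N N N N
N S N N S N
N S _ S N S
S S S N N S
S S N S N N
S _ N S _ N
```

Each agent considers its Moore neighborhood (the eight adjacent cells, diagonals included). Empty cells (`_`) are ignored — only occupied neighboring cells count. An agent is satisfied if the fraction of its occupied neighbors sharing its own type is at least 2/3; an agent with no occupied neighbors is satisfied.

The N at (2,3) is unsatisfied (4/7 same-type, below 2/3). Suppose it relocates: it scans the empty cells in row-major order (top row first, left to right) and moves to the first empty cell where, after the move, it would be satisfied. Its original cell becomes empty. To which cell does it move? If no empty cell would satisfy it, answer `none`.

Vacating (2,3). Empty cells in order:
  (3,3): 2/7 same-type → still unsatisfied.
  (6,2): 2/5 same-type → still unsatisfied.
  (6,5): 3/5 same-type → still unsatisfied.

none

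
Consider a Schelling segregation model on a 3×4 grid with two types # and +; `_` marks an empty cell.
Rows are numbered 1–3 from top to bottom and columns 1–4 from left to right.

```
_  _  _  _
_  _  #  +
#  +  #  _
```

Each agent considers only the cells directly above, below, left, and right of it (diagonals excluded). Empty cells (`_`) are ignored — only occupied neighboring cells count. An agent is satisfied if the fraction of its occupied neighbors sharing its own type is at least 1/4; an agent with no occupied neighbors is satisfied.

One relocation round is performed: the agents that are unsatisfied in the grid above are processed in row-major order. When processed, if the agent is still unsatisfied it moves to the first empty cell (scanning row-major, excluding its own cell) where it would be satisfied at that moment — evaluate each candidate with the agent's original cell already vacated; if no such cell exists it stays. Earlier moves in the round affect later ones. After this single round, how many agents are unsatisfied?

0

Initially unsatisfied (in order): (2,4), (3,1), (3,2).
  (2,4) → (1,1).
  (3,1) → (1,3).
  (3,2) → (1,2).
Resulting grid:
+ + # _
_ _ # _
_ _ # _
All satisfied now.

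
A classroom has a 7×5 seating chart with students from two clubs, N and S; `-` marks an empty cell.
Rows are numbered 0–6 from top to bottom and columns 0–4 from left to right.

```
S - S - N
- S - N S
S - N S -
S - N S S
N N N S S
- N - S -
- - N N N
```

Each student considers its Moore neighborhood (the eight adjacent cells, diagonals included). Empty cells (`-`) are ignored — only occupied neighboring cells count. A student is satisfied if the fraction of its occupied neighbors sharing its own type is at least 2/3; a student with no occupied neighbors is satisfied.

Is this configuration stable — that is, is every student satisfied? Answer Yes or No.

No

(0,0)S 1/1 ok
(0,2)S 1/2 unhappy
(0,4)N 1/2 unhappy
(1,1)S 3/4 ok
(1,3)N 2/5 unhappy
(1,4)S 1/3 unhappy
(2,0)S 2/2 ok
(2,2)N 2/5 unhappy
(2,3)S 3/6 unhappy
(3,0)S 1/3 unhappy
(3,2)N 3/6 unhappy
(3,3)S 4/7 unhappy
(3,4)S 4/4 ok
(4,0)N 2/3 ok
(4,1)N 4/5 ok
(4,2)N 3/6 unhappy
(4,3)S 4/6 ok
(4,4)S 4/4 ok
(5,1)N 4/4 ok
(5,3)S 2/6 unhappy
(6,2)N 2/3 ok
(6,3)N 2/3 ok
(6,4)N 1/2 unhappy
For instance (0,2) has only 1/2 same-type neighbors, below 2/3.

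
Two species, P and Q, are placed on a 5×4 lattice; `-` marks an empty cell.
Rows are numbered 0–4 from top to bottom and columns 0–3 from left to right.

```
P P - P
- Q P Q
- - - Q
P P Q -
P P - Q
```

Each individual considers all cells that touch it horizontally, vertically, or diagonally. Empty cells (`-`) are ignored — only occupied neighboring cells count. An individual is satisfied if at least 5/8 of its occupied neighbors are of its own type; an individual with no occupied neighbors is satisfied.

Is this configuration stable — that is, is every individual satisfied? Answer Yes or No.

Row 0: (0,0)P 1/2 ✗ · (0,1)P 2/3 ✓ · (0,3)P 1/2 ✗
Row 1: (1,1)Q 0/3 ✗ · (1,2)P 2/5 ✗ · (1,3)Q 1/3 ✗
Row 2: (2,3)Q 2/3 ✓
Row 3: (3,0)P 3/3 ✓ · (3,1)P 3/4 ✓ · (3,2)Q 2/4 ✗
Row 4: (4,0)P 3/3 ✓ · (4,1)P 3/4 ✓ · (4,3)Q 1/1 ✓
For instance (0,0) has only 1/2 same-type neighbors, below 5/8.

No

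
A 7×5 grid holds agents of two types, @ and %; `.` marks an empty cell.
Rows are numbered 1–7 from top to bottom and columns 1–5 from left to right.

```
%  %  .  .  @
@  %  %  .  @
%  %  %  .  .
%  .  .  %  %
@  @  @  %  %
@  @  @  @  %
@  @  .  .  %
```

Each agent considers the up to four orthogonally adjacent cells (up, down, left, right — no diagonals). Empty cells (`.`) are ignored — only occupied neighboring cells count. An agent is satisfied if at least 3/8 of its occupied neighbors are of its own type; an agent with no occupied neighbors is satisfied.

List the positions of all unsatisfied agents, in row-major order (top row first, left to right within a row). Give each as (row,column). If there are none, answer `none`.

(2,1), (6,4)

(1,1)% 1/2 ✓
(1,2)% 2/2 ✓
(1,5)@ 1/1 ✓
(2,1)@ 0/3 ✗
(2,2)% 3/4 ✓
(2,3)% 2/2 ✓
(2,5)@ 1/1 ✓
(3,1)% 2/3 ✓
(3,2)% 3/3 ✓
(3,3)% 2/2 ✓
(4,1)% 1/2 ✓
(4,4)% 2/2 ✓
(4,5)% 2/2 ✓
(5,1)@ 2/3 ✓
(5,2)@ 3/3 ✓
(5,3)@ 2/3 ✓
(5,4)% 2/4 ✓
(5,5)% 3/3 ✓
(6,1)@ 3/3 ✓
(6,2)@ 4/4 ✓
(6,3)@ 3/3 ✓
(6,4)@ 1/3 ✗
(6,5)% 2/3 ✓
(7,1)@ 2/2 ✓
(7,2)@ 2/2 ✓
(7,5)% 1/1 ✓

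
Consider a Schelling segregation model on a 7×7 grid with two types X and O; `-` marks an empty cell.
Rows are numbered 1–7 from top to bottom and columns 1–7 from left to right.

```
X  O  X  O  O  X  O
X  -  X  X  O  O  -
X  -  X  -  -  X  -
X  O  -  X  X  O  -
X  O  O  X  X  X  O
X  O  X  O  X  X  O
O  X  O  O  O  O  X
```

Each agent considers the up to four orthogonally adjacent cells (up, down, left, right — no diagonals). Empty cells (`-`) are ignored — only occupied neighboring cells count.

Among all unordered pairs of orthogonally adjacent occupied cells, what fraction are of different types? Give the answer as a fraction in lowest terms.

Scan each occupied cell's neighbors to the right and below so each pair is counted once.
Row 1: X(1,1)–O(1,2)≠ X(1,1)–X(2,1)= O(1,2)–X(1,3)≠ X(1,3)–O(1,4)≠ X(1,3)–X(2,3)= O(1,4)–O(1,5)= O(1,4)–X(2,4)≠ O(1,5)–X(1,6)≠ O(1,5)–O(2,5)= X(1,6)–O(1,7)≠ X(1,6)–O(2,6)≠  → 7/11 unlike.
Row 2: X(2,1)–X(3,1)= X(2,3)–X(2,4)= X(2,3)–X(3,3)= X(2,4)–O(2,5)≠ O(2,5)–O(2,6)= O(2,6)–X(3,6)≠  → 2/6 unlike.
Row 3: X(3,1)–X(4,1)= X(3,6)–O(4,6)≠  → 1/2 unlike.
Row 4: X(4,1)–O(4,2)≠ X(4,1)–X(5,1)= O(4,2)–O(5,2)= X(4,4)–X(4,5)= X(4,4)–X(5,4)= X(4,5)–O(4,6)≠ X(4,5)–X(5,5)= O(4,6)–X(5,6)≠  → 3/8 unlike.
Row 5: X(5,1)–O(5,2)≠ X(5,1)–X(6,1)= O(5,2)–O(5,3)= O(5,2)–O(6,2)= O(5,3)–X(5,4)≠ O(5,3)–X(6,3)≠ X(5,4)–X(5,5)= X(5,4)–O(6,4)≠ X(5,5)–X(5,6)= X(5,5)–X(6,5)= X(5,6)–O(5,7)≠ X(5,6)–X(6,6)= O(5,7)–O(6,7)=  → 5/13 unlike.
Row 6: X(6,1)–O(6,2)≠ X(6,1)–O(7,1)≠ O(6,2)–X(6,3)≠ O(6,2)–X(7,2)≠ X(6,3)–O(6,4)≠ X(6,3)–O(7,3)≠ O(6,4)–X(6,5)≠ O(6,4)–O(7,4)= X(6,5)–X(6,6)= X(6,5)–O(7,5)≠ X(6,6)–O(6,7)≠ X(6,6)–O(7,6)≠ O(6,7)–X(7,7)≠  → 11/13 unlike.
Row 7: O(7,1)–X(7,2)≠ X(7,2)–O(7,3)≠ O(7,3)–O(7,4)= O(7,4)–O(7,5)= O(7,5)–O(7,6)= O(7,6)–X(7,7)≠  → 3/6 unlike.
Total adjacent occupied pairs: 59; unlike-type pairs: 32.
32/59 is already in lowest terms.

32/59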